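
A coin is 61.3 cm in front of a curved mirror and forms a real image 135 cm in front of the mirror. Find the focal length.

f = 42.2 cm (concave)

Real image ⇒ d_i = +135 cm.
1/f = 1/d_o + 1/d_i = 1/(61.3) + 1/(135) = 0.02372, so f = 42.2 cm.
Since f is positive, the curved mirror is concave.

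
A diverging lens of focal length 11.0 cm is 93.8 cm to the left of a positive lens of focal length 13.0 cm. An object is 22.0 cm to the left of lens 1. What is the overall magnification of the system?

f₁ = −11.0 cm (diverging).
Lens 1: 1/d_i1 = 1/(-11.0) − 1/(22.0) = -0.1364, so d_i1 = -7.333 cm; m₁ = −d_i1/d_o1 = +0.3333.
d_o2 = 93.8 − (-7.333) = 101.1 cm.
Lens 2: 1/d_i2 = 1/(13.0) − 1/(101.1) = 0.06703, so d_i2 = 14.92 cm; m₂ = −d_i2/d_o2 = -0.1476.
m = m₁·m₂ = (+0.3333)(-0.1476) = -0.0492.

m = -0.0492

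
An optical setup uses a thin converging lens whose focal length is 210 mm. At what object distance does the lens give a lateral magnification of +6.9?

180 mm

m = −d_i/d_o ⇒ d_i = −m·d_o.
1/f = 1/d_o + 1/d_i = 1/d_o − 1/(m·d_o) = (1 − 1/m)/d_o, so d_o = f(1 − 1/m) = (210.0)(1 − 1/(+6.9)) = 180 mm.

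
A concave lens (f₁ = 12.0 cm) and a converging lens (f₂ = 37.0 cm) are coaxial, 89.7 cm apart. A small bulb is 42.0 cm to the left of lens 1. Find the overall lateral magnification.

m = -0.133

f₁ = −12.0 cm (diverging).
Lens 1: 1/d_i1 = 1/(-12.0) − 1/(42.0) = -0.1071, so d_i1 = -9.333 cm; m₁ = −d_i1/d_o1 = +0.2222.
d_o2 = 89.7 − (-9.333) = 99.03 cm.
Lens 2: 1/d_i2 = 1/(37.0) − 1/(99.03) = 0.01693, so d_i2 = 59.07 cm; m₂ = −d_i2/d_o2 = -0.5965.
m = m₁·m₂ = (+0.2222)(-0.5965) = -0.133.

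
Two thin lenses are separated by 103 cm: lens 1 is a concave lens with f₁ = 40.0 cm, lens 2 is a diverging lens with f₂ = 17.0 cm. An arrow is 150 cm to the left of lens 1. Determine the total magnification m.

m = +0.0236

f₁ = −40.0 cm (diverging).
Lens 1: 1/d_i1 = 1/(-40.0) − 1/(150) = -0.03167, so d_i1 = -31.58 cm; m₁ = −d_i1/d_o1 = +0.2105.
d_o2 = 103 − (-31.58) = 134.6 cm.
f₂ = −17.0 cm (diverging).
Lens 2: 1/d_i2 = 1/(-17.0) − 1/(134.6) = -0.06625, so d_i2 = -15.09 cm; m₂ = −d_i2/d_o2 = +0.1121.
m = m₁·m₂ = (+0.2105)(+0.1121) = +0.0236.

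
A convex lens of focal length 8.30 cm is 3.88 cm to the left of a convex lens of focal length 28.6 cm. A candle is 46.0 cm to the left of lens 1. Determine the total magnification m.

Lens 1: 1/d_i1 = 1/(8.30) − 1/(46.0) = 0.09874, so d_i1 = 10.13 cm; m₁ = −d_i1/d_o1 = -0.2202.
d_o2 = 3.88 − (10.13) = -6.250 cm (virtual object).
Lens 2: 1/d_i2 = 1/(28.6) − 1/(-6.250) = 0.1950, so d_i2 = 5.129 cm; m₂ = −d_i2/d_o2 = +0.8207.
m = m₁·m₂ = (-0.2202)(+0.8207) = -0.181.

m = -0.181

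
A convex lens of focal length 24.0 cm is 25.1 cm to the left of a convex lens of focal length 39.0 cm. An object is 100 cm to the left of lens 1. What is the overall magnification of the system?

m = -0.271

Lens 1: 1/d_i1 = 1/(24.0) − 1/(100) = 0.03167, so d_i1 = 31.58 cm; m₁ = −d_i1/d_o1 = -0.3158.
d_o2 = 25.1 − (31.58) = -6.480 cm (virtual object).
Lens 2: 1/d_i2 = 1/(39.0) − 1/(-6.480) = 0.1800, so d_i2 = 5.557 cm; m₂ = −d_i2/d_o2 = +0.8575.
m = m₁·m₂ = (-0.3158)(+0.8575) = -0.271.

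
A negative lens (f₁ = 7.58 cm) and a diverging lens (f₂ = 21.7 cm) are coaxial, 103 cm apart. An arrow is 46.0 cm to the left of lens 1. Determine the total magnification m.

f₁ = −7.58 cm (diverging).
Lens 1: 1/d_i1 = 1/(-7.58) − 1/(46.0) = -0.1537, so d_i1 = -6.508 cm; m₁ = −d_i1/d_o1 = +0.1415.
d_o2 = 103 − (-6.508) = 109.5 cm.
f₂ = −21.7 cm (diverging).
Lens 2: 1/d_i2 = 1/(-21.7) − 1/(109.5) = -0.05522, so d_i2 = -18.11 cm; m₂ = −d_i2/d_o2 = +0.1654.
m = m₁·m₂ = (+0.1415)(+0.1654) = +0.0234.

m = +0.0234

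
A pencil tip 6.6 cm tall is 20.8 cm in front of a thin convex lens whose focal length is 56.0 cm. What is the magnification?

m = +1.59

1/d_i = 1/f − 1/d_o = 1/(56.00) − 1/(20.8) = -0.03022, so d_i = -33.09 cm.
m = −d_i/d_o = −(-33.09)/(20.8) = +1.59.
The image is virtual, upright and enlarged, on the same side as the object.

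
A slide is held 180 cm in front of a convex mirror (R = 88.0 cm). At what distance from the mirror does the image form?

35.4 cm

f = R/2 = 88.0/2 = 44.00 cm; for a convex mirror, f = -44.00 cm.
Mirror equation: 1/v = 1/f − 1/u = 1/(-44.00) − 1/(180) = -0.02273 − 0.005556 = -0.02828, so v = -35.4 cm.
The image is virtual, upright and reduced, behind the mirror.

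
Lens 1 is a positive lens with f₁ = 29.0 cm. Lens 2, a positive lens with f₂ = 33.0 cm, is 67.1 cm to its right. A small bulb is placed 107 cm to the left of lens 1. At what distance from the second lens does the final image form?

159 cm

Lens 1: 1/d_i1 = 1/f₁ − 1/d_o1 = 1/(29.0) − 1/(107) = 0.02514, so d_i1 = 39.78 cm.
The intermediate image is 39.78 cm to the right of lens 1, which is 67.1 − (39.78) = 27.32 cm to the left of lens 2, so d_o2 = +27.32 cm.
Lens 2: 1/d_i2 = 1/f₂ − 1/d_o2 = 1/(33.0) − 1/(27.32) = -0.006300, so d_i2 = -159 cm.
The final image is virtual, 159 cm to the left of lens 2 (overall magnification ≈ -2.2).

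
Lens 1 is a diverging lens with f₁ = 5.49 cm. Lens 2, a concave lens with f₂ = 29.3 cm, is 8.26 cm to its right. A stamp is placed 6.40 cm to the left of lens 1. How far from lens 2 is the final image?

8.11 cm

Lens 1 is diverging, so f₁ = −5.49 cm.
Lens 1: 1/d_i1 = 1/f₁ − 1/d_o1 = 1/(-5.49) − 1/(6.40) = -0.3384, so d_i1 = -2.955 cm.
The intermediate image is 2.955 cm to the left of lens 1 (virtual), which is 8.26 − (-2.955) = 11.21 cm to the left of lens 2, so d_o2 = +11.21 cm.
Lens 2 is diverging, so f₂ = −29.3 cm.
Lens 2: 1/d_i2 = 1/f₂ − 1/d_o2 = 1/(-29.3) − 1/(11.21) = -0.1233, so d_i2 = -8.11 cm.
The final image is virtual, 8.11 cm to the left of lens 2 (overall magnification ≈ 0.33).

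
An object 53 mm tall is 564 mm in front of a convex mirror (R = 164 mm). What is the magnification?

m = +0.127

f = R/2 = 164/2 = 82.00 mm; for a convex mirror, f = -82.00 mm.
1/d_i = 1/f − 1/d_o = 1/(-82.00) − 1/(564) = -0.01397, so d_i = -71.59 mm.
m = −d_i/d_o = −(-71.59)/(564) = +0.127.
The image is virtual, upright and reduced, behind the mirror.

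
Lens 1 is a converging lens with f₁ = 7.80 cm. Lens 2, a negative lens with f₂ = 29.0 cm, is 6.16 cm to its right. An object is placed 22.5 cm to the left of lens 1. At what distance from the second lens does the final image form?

Lens 1: 1/d_i1 = 1/f₁ − 1/d_o1 = 1/(7.80) − 1/(22.5) = 0.08376, so d_i1 = 11.94 cm.
The intermediate image is 11.94 cm to the right of lens 1, which lies 5.780 cm to the right of lens 2 — a virtual object — so d_o2 = −5.780 cm.
Lens 2 is diverging, so f₂ = −29.0 cm.
Lens 2: 1/d_i2 = 1/f₂ − 1/d_o2 = 1/(-29.0) − 1/(-5.780) = 0.1385, so d_i2 = 7.22 cm.
The final image is real, 7.22 cm to the right of lens 2 (overall magnification ≈ -0.66).

7.22 cm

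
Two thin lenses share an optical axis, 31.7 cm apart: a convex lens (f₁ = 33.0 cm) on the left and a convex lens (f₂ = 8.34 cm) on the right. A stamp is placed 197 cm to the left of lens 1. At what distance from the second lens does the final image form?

4.07 cm

Lens 1: 1/d_i1 = 1/f₁ − 1/d_o1 = 1/(33.0) − 1/(197) = 0.02523, so d_i1 = 39.64 cm.
The intermediate image is 39.64 cm to the right of lens 1, which lies 7.940 cm to the right of lens 2 — a virtual object — so d_o2 = −7.940 cm.
Lens 2: 1/d_i2 = 1/f₂ − 1/d_o2 = 1/(8.34) − 1/(-7.940) = 0.2458, so d_i2 = 4.07 cm.
The final image is real, 4.07 cm to the right of lens 2 (overall magnification ≈ -0.10).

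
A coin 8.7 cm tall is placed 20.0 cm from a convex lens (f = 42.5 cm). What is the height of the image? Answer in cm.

16.4 cm

1/d_i = 1/f − 1/d_o = 1/(42.50) − 1/(20.0) = -0.02647, so d_i = -37.78 cm.
m = −d_i/d_o = +1.889.
|h_i| = |m|·h_o = 1.889 × 8.7 = 16.4 cm. The image is virtual, upright and enlarged, on the same side as the object.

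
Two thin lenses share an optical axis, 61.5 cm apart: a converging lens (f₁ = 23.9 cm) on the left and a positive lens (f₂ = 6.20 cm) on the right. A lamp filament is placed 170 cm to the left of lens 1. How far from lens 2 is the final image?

Lens 1: 1/d_i1 = 1/f₁ − 1/d_o1 = 1/(23.9) − 1/(170) = 0.03596, so d_i1 = 27.81 cm.
The intermediate image is 27.81 cm to the right of lens 1, which is 61.5 − (27.81) = 33.69 cm to the left of lens 2, so d_o2 = +33.69 cm.
Lens 2: 1/d_i2 = 1/f₂ − 1/d_o2 = 1/(6.20) − 1/(33.69) = 0.1316, so d_i2 = 7.60 cm.
The final image is real, 7.60 cm to the right of lens 2 (overall magnification ≈ 0.037).

7.60 cm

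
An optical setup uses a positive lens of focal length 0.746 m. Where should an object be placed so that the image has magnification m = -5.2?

m = −d_i/d_o ⇒ d_i = −m·d_o.
1/f = 1/d_o + 1/d_i = 1/d_o − 1/(m·d_o) = (1 − 1/m)/d_o, so d_o = f(1 − 1/m) = (0.7460)(1 − 1/(-5.2)) = 0.889 m.

0.889 m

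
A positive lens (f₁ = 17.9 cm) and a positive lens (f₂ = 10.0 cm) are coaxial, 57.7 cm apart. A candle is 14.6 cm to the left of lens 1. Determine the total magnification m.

m = -0.427

Lens 1: 1/d_i1 = 1/(17.9) − 1/(14.6) = -0.01263, so d_i1 = -79.19 cm; m₁ = −d_i1/d_o1 = +5.424.
d_o2 = 57.7 − (-79.19) = 136.9 cm.
Lens 2: 1/d_i2 = 1/(10.0) − 1/(136.9) = 0.09270, so d_i2 = 10.79 cm; m₂ = −d_i2/d_o2 = -0.07880.
m = m₁·m₂ = (+5.424)(-0.07880) = -0.427.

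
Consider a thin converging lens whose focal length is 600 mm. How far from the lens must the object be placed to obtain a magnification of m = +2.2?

m = −d_i/d_o ⇒ d_i = −m·d_o.
1/f = 1/d_o + 1/d_i = 1/d_o − 1/(m·d_o) = (1 − 1/m)/d_o, so d_o = f(1 − 1/m) = (600.0)(1 − 1/(+2.2)) = 327 mm.

327 mm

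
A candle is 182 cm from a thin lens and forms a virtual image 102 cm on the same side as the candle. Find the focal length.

Virtual image ⇒ d_i = −102 cm.
1/f = 1/d_o + 1/d_i = 1/(182) + 1/(-102) = -0.004309, so f = -232 cm.
Since f is negative, the thin lens is diverging.

f = -232 cm (diverging)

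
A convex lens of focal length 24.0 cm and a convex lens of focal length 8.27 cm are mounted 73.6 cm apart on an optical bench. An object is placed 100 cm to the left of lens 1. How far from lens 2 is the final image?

Lens 1: 1/d_i1 = 1/f₁ − 1/d_o1 = 1/(24.0) − 1/(100) = 0.03167, so d_i1 = 31.58 cm.
The intermediate image is 31.58 cm to the right of lens 1, which is 73.6 − (31.58) = 42.02 cm to the left of lens 2, so d_o2 = +42.02 cm.
Lens 2: 1/d_i2 = 1/f₂ − 1/d_o2 = 1/(8.27) − 1/(42.02) = 0.09712, so d_i2 = 10.3 cm.
The final image is real, 10.3 cm to the right of lens 2 (overall magnification ≈ 0.077).

10.3 cm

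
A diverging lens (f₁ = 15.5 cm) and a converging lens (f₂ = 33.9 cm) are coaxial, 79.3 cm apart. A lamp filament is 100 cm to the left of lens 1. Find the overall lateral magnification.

f₁ = −15.5 cm (diverging).
Lens 1: 1/d_i1 = 1/(-15.5) − 1/(100) = -0.07452, so d_i1 = -13.42 cm; m₁ = −d_i1/d_o1 = +0.1342.
d_o2 = 79.3 − (-13.42) = 92.72 cm.
Lens 2: 1/d_i2 = 1/(33.9) − 1/(92.72) = 0.01871, so d_i2 = 53.44 cm; m₂ = −d_i2/d_o2 = -0.5763.
m = m₁·m₂ = (+0.1342)(-0.5763) = -0.0773.

m = -0.0773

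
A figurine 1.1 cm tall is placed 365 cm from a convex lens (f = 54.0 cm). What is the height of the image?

1/d_i = 1/f − 1/d_o = 1/(54.00) − 1/(365) = 0.01578, so d_i = 63.38 cm.
m = −d_i/d_o = -0.1736.
|h_i| = |m|·h_o = 0.1736 × 1.1 = 0.191 cm. The image is real, inverted and reduced, on the far side of the lens.

0.191 cm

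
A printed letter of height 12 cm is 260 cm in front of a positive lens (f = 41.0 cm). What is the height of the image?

2.25 cm

1/d_i = 1/f − 1/d_o = 1/(41.00) − 1/(260) = 0.02054, so d_i = 48.68 cm.
m = −d_i/d_o = -0.1872.
|h_i| = |m|·h_o = 0.1872 × 12 = 2.25 cm. The image is real, inverted and reduced, on the far side of the lens.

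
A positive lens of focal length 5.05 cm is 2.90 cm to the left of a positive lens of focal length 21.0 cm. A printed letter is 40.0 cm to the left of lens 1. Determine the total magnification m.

Lens 1: 1/d_i1 = 1/(5.05) − 1/(40.0) = 0.1730, so d_i1 = 5.780 cm; m₁ = −d_i1/d_o1 = -0.1445.
d_o2 = 2.90 − (5.780) = -2.880 cm (virtual object).
Lens 2: 1/d_i2 = 1/(21.0) − 1/(-2.880) = 0.3948, so d_i2 = 2.533 cm; m₂ = −d_i2/d_o2 = +0.8794.
m = m₁·m₂ = (-0.1445)(+0.8794) = -0.127.

m = -0.127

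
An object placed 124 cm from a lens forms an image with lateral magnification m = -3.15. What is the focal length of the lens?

f = 94.1 cm (converging)

m = −d_i/d_o ⇒ d_i = −m·d_o = −(-3.15)·(124) = 390.6 cm.
1/f = 1/d_o + 1/d_i = 1/(124) + 1/(390.6) = 0.01062, so f = 94.1 cm.
Since f is positive, the lens is converging.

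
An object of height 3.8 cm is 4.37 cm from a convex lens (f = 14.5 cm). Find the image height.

5.44 cm

1/d_i = 1/f − 1/d_o = 1/(14.50) − 1/(4.37) = -0.1599, so d_i = -6.255 cm.
m = −d_i/d_o = +1.431.
|h_i| = |m|·h_o = 1.431 × 3.8 = 5.44 cm. The image is virtual, upright and enlarged, on the same side as the object.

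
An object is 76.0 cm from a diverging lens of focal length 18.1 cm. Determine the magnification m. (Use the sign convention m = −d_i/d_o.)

For a diverging lens, f = -18.1 cm.
1/d_i = 1/f − 1/d_o = 1/(-18.10) − 1/(76.0) = -0.06841, so d_i = -14.62 cm.
m = −d_i/d_o = −(-14.62)/(76.0) = +0.192.
The image is virtual, upright and reduced, on the same side as the object.

m = +0.192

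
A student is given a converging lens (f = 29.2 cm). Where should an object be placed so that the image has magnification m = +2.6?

18.0 cm

m = −d_i/d_o ⇒ d_i = −m·d_o.
1/f = 1/d_o + 1/d_i = 1/d_o − 1/(m·d_o) = (1 − 1/m)/d_o, so d_o = f(1 − 1/m) = (29.20)(1 − 1/(+2.6)) = 18.0 cm.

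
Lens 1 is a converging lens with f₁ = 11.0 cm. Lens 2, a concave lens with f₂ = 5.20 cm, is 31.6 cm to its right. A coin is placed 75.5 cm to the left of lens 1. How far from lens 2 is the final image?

4.07 cm

Lens 1: 1/d_i1 = 1/f₁ − 1/d_o1 = 1/(11.0) − 1/(75.5) = 0.07766, so d_i1 = 12.88 cm.
The intermediate image is 12.88 cm to the right of lens 1, which is 31.6 − (12.88) = 18.72 cm to the left of lens 2, so d_o2 = +18.72 cm.
Lens 2 is diverging, so f₂ = −5.20 cm.
Lens 2: 1/d_i2 = 1/f₂ − 1/d_o2 = 1/(-5.20) − 1/(18.72) = -0.2457, so d_i2 = -4.07 cm.
The final image is virtual, 4.07 cm to the left of lens 2 (overall magnification ≈ -0.037).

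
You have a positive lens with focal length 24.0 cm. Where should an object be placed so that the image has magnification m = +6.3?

m = −d_i/d_o ⇒ d_i = −m·d_o.
1/f = 1/d_o + 1/d_i = 1/d_o − 1/(m·d_o) = (1 − 1/m)/d_o, so d_o = f(1 − 1/m) = (24.00)(1 − 1/(+6.3)) = 20.2 cm.

20.2 cm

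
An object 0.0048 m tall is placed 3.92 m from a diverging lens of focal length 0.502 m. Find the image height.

For a diverging lens, f = -0.502 m.
1/d_i = 1/f − 1/d_o = 1/(-0.5020) − 1/(3.92) = -2.247, so d_i = -0.4450 m.
m = −d_i/d_o = +0.1135.
|h_i| = |m|·h_o = 0.1135 × 0.0048 = 0.000545 m. The image is virtual, upright and reduced, on the same side as the object.

0.000545 m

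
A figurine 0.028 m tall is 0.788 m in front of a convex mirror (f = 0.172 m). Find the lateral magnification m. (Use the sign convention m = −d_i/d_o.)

m = +0.179

For a convex mirror, f = -0.172 m.
1/d_i = 1/f − 1/d_o = 1/(-0.1720) − 1/(0.788) = -7.083, so d_i = -0.1412 m.
m = −d_i/d_o = −(-0.1412)/(0.788) = +0.179.
The image is virtual, upright and reduced, behind the mirror.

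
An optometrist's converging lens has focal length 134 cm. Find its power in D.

f = 134 cm = 1.34 m.
P = 1/f = 1/(1.34 m) = +0.746 D.

P = +0.746 D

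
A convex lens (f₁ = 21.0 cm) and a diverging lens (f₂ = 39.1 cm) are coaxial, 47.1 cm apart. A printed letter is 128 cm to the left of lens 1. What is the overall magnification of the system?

m = -0.126

Lens 1: 1/d_i1 = 1/(21.0) − 1/(128) = 0.03981, so d_i1 = 25.12 cm; m₁ = −d_i1/d_o1 = -0.1963.
d_o2 = 47.1 − (25.12) = 21.98 cm.
f₂ = −39.1 cm (diverging).
Lens 2: 1/d_i2 = 1/(-39.1) − 1/(21.98) = -0.07107, so d_i2 = -14.07 cm; m₂ = −d_i2/d_o2 = +0.6401.
m = m₁·m₂ = (-0.1963)(+0.6401) = -0.126.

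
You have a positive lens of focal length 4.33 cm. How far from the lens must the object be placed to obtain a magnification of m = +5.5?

m = −d_i/d_o ⇒ d_i = −m·d_o.
1/f = 1/d_o + 1/d_i = 1/d_o − 1/(m·d_o) = (1 − 1/m)/d_o, so d_o = f(1 − 1/m) = (4.330)(1 − 1/(+5.5)) = 3.54 cm.

3.54 cm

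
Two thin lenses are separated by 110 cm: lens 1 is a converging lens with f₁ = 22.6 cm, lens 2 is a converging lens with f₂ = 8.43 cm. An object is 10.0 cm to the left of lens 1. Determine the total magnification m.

m = -0.127

Lens 1: 1/d_i1 = 1/(22.6) − 1/(10.0) = -0.05575, so d_i1 = -17.94 cm; m₁ = −d_i1/d_o1 = +1.794.
d_o2 = 110 − (-17.94) = 127.9 cm.
Lens 2: 1/d_i2 = 1/(8.43) − 1/(127.9) = 0.1108, so d_i2 = 9.025 cm; m₂ = −d_i2/d_o2 = -0.07056.
m = m₁·m₂ = (+1.794)(-0.07056) = -0.127.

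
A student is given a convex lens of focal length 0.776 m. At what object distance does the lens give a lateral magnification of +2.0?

0.388 m

m = −d_i/d_o ⇒ d_i = −m·d_o.
1/f = 1/d_o + 1/d_i = 1/d_o − 1/(m·d_o) = (1 − 1/m)/d_o, so d_o = f(1 − 1/m) = (0.7760)(1 − 1/(+2.0)) = 0.388 m.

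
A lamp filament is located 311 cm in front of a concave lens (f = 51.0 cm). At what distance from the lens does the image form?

43.8 cm

For a concave lens, f = -51.0 cm.
Thin-lens equation: 1/v = 1/f − 1/u = 1/(-51.00) − 1/(311) = -0.01961 − 0.003215 = -0.02282, so v = -43.8 cm.
The image is virtual, upright and reduced, on the same side as the object.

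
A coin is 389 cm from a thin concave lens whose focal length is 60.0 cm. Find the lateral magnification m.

For a concave lens, f = -60.0 cm.
1/d_i = 1/f − 1/d_o = 1/(-60.00) − 1/(389) = -0.01924, so d_i = -51.98 cm.
m = −d_i/d_o = −(-51.98)/(389) = +0.134.
The image is virtual, upright and reduced, on the same side as the object.

m = +0.134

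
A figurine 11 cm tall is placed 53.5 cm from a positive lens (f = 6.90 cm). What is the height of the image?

1.63 cm

1/d_i = 1/f − 1/d_o = 1/(6.900) − 1/(53.5) = 0.1262, so d_i = 7.922 cm.
m = −d_i/d_o = -0.1481.
|h_i| = |m|·h_o = 0.1481 × 11 = 1.63 cm. The image is real, inverted and reduced, on the far side of the lens.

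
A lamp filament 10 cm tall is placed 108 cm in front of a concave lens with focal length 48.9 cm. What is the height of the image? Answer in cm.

For a concave lens, f = -48.9 cm.
1/d_i = 1/f − 1/d_o = 1/(-48.90) − 1/(108) = -0.02971, so d_i = -33.66 cm.
m = −d_i/d_o = +0.3117.
|h_i| = |m|·h_o = 0.3117 × 10 = 3.12 cm. The image is virtual, upright and reduced, on the same side as the object.

3.12 cm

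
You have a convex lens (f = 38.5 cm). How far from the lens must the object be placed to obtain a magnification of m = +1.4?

11.0 cm

m = −d_i/d_o ⇒ d_i = −m·d_o.
1/f = 1/d_o + 1/d_i = 1/d_o − 1/(m·d_o) = (1 − 1/m)/d_o, so d_o = f(1 − 1/m) = (38.50)(1 − 1/(+1.4)) = 11.0 cm.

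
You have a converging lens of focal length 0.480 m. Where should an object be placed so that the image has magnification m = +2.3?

m = −d_i/d_o ⇒ d_i = −m·d_o.
1/f = 1/d_o + 1/d_i = 1/d_o − 1/(m·d_o) = (1 − 1/m)/d_o, so d_o = f(1 − 1/m) = (0.4800)(1 − 1/(+2.3)) = 0.271 m.

0.271 m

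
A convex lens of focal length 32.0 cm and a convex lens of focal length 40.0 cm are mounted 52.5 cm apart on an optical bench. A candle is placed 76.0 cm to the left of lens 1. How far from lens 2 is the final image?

2.59 cm

Lens 1: 1/d_i1 = 1/f₁ − 1/d_o1 = 1/(32.0) − 1/(76.0) = 0.01809, so d_i1 = 55.27 cm.
The intermediate image is 55.27 cm to the right of lens 1, which lies 2.770 cm to the right of lens 2 — a virtual object — so d_o2 = −2.770 cm.
Lens 2: 1/d_i2 = 1/f₂ − 1/d_o2 = 1/(40.0) − 1/(-2.770) = 0.3860, so d_i2 = 2.59 cm.
The final image is real, 2.59 cm to the right of lens 2 (overall magnification ≈ -0.68).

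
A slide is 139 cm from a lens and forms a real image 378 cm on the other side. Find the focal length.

Real image ⇒ d_i = +378 cm.
1/f = 1/d_o + 1/d_i = 1/(139) + 1/(378) = 0.009840, so f = 102 cm.
Since f is positive, the lens is converging.

f = 102 cm (converging)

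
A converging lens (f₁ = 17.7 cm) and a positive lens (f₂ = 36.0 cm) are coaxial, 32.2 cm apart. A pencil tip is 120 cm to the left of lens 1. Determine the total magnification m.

m = -0.254

Lens 1: 1/d_i1 = 1/(17.7) − 1/(120) = 0.04816, so d_i1 = 20.76 cm; m₁ = −d_i1/d_o1 = -0.1730.
d_o2 = 32.2 − (20.76) = 11.44 cm.
Lens 2: 1/d_i2 = 1/(36.0) − 1/(11.44) = -0.05963, so d_i2 = -16.77 cm; m₂ = −d_i2/d_o2 = +1.466.
m = m₁·m₂ = (-0.1730)(+1.466) = -0.254.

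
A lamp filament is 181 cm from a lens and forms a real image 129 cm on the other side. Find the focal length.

Real image ⇒ d_i = +129 cm.
1/f = 1/d_o + 1/d_i = 1/(181) + 1/(129) = 0.01328, so f = 75.3 cm.
Since f is positive, the lens is converging.

f = 75.3 cm (converging)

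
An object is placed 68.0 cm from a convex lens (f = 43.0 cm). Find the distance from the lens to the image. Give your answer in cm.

117 cm

Thin-lens equation: 1/q = 1/f − 1/p = 1/(43.00) − 1/(68.0) = 0.02326 − 0.01471 = 0.008550, so q = 117 cm.
The image is real, inverted and enlarged, on the far side of the lens.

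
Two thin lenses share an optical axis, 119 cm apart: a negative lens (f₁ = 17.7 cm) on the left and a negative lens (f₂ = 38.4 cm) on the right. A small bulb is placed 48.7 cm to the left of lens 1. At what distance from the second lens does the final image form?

29.7 cm

Lens 1 is diverging, so f₁ = −17.7 cm.
Lens 1: 1/d_i1 = 1/f₁ − 1/d_o1 = 1/(-17.7) − 1/(48.7) = -0.07703, so d_i1 = -12.98 cm.
The intermediate image is 12.98 cm to the left of lens 1 (virtual), which is 119 − (-12.98) = 132.0 cm to the left of lens 2, so d_o2 = +132.0 cm.
Lens 2 is diverging, so f₂ = −38.4 cm.
Lens 2: 1/d_i2 = 1/f₂ − 1/d_o2 = 1/(-38.4) − 1/(132.0) = -0.03362, so d_i2 = -29.7 cm.
The final image is virtual, 29.7 cm to the left of lens 2 (overall magnification ≈ 0.060).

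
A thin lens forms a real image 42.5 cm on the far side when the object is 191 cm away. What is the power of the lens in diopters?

P = +2.88 D

d_i = +42.5 cm.
1/f = 1/d_o + 1/d_i = 1/(191) + 1/(42.5) = 0.02877 cm⁻¹.
f = 34.76 cm = 0.3476 m, so P = 1/f = +2.88 D.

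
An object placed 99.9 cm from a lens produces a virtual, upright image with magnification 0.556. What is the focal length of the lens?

f = -125 cm (diverging)

m = −d_i/d_o ⇒ d_i = −m·d_o = −(+0.556)·(99.9) = -55.54 cm.
1/f = 1/d_o + 1/d_i = 1/(99.9) + 1/(-55.54) = -0.007995, so f = -125 cm.
Since f is negative, the lens is diverging.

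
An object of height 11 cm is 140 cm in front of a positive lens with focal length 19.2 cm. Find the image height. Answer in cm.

1.75 cm

1/d_i = 1/f − 1/d_o = 1/(19.20) − 1/(140) = 0.04494, so d_i = 22.25 cm.
m = −d_i/d_o = -0.1589.
|h_i| = |m|·h_o = 0.1589 × 11 = 1.75 cm. The image is real, inverted and reduced, on the far side of the lens.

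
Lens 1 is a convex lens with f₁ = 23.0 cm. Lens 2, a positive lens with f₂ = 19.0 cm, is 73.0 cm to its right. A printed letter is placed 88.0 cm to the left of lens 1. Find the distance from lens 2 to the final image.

Lens 1: 1/d_i1 = 1/f₁ − 1/d_o1 = 1/(23.0) − 1/(88.0) = 0.03211, so d_i1 = 31.14 cm.
The intermediate image is 31.14 cm to the right of lens 1, which is 73.0 − (31.14) = 41.86 cm to the left of lens 2, so d_o2 = +41.86 cm.
Lens 2: 1/d_i2 = 1/f₂ − 1/d_o2 = 1/(19.0) − 1/(41.86) = 0.02874, so d_i2 = 34.8 cm.
The final image is real, 34.8 cm to the right of lens 2 (overall magnification ≈ 0.29).

34.8 cm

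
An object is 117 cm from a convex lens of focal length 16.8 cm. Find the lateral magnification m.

1/d_i = 1/f − 1/d_o = 1/(16.80) − 1/(117) = 0.05098, so d_i = 19.62 cm.
m = −d_i/d_o = −(19.62)/(117) = -0.168.
The image is real, inverted and reduced, on the far side of the lens.

m = -0.168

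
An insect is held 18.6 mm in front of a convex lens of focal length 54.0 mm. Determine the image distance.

Lens equation: 1/q = 1/f − 1/p = 1/(54.00) − 1/(18.6) = 0.01852 − 0.05376 = -0.03524, so q = -28.4 mm.
The image is virtual, upright and enlarged, on the same side as the object.

28.4 mm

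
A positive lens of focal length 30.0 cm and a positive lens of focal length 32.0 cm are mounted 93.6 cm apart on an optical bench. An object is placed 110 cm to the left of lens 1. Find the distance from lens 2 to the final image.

Lens 1: 1/d_i1 = 1/f₁ − 1/d_o1 = 1/(30.0) − 1/(110) = 0.02424, so d_i1 = 41.25 cm.
The intermediate image is 41.25 cm to the right of lens 1, which is 93.6 − (41.25) = 52.35 cm to the left of lens 2, so d_o2 = +52.35 cm.
Lens 2: 1/d_i2 = 1/f₂ − 1/d_o2 = 1/(32.0) − 1/(52.35) = 0.01215, so d_i2 = 82.3 cm.
The final image is real, 82.3 cm to the right of lens 2 (overall magnification ≈ 0.59).

82.3 cm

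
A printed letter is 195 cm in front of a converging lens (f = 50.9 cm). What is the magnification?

1/d_i = 1/f − 1/d_o = 1/(50.90) − 1/(195) = 0.01452, so d_i = 68.88 cm.
m = −d_i/d_o = −(68.88)/(195) = -0.353.
The image is real, inverted and reduced, on the far side of the lens.

m = -0.353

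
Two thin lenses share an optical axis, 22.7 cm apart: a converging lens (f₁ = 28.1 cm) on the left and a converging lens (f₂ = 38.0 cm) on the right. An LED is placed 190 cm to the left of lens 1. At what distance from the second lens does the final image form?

Lens 1: 1/d_i1 = 1/f₁ − 1/d_o1 = 1/(28.1) − 1/(190) = 0.03032, so d_i1 = 32.98 cm.
The intermediate image is 32.98 cm to the right of lens 1, which lies 10.28 cm to the right of lens 2 — a virtual object — so d_o2 = −10.28 cm.
Lens 2: 1/d_i2 = 1/f₂ − 1/d_o2 = 1/(38.0) − 1/(-10.28) = 0.1236, so d_i2 = 8.09 cm.
The final image is real, 8.09 cm to the right of lens 2 (overall magnification ≈ -0.14).

8.09 cm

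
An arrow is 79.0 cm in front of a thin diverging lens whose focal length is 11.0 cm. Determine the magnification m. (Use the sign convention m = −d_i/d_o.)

m = +0.122

For a diverging lens, f = -11.0 cm.
1/d_i = 1/f − 1/d_o = 1/(-11.00) − 1/(79.0) = -0.1036, so d_i = -9.656 cm.
m = −d_i/d_o = −(-9.656)/(79.0) = +0.122.
The image is virtual, upright and reduced, on the same side as the object.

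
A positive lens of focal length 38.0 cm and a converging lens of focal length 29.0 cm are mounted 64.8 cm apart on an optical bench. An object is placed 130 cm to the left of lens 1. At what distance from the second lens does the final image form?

18.0 cm

Lens 1: 1/d_i1 = 1/f₁ − 1/d_o1 = 1/(38.0) − 1/(130) = 0.01862, so d_i1 = 53.70 cm.
The intermediate image is 53.70 cm to the right of lens 1, which is 64.8 − (53.70) = 11.10 cm to the left of lens 2, so d_o2 = +11.10 cm.
Lens 2: 1/d_i2 = 1/f₂ − 1/d_o2 = 1/(29.0) − 1/(11.10) = -0.05561, so d_i2 = -18.0 cm.
The final image is virtual, 18.0 cm to the left of lens 2 (overall magnification ≈ -0.67).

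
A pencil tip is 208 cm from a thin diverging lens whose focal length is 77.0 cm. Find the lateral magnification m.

For a diverging lens, f = -77.0 cm.
1/d_i = 1/f − 1/d_o = 1/(-77.00) − 1/(208) = -0.01779, so d_i = -56.20 cm.
m = −d_i/d_o = −(-56.20)/(208) = +0.270.
The image is virtual, upright and reduced, on the same side as the object.

m = +0.270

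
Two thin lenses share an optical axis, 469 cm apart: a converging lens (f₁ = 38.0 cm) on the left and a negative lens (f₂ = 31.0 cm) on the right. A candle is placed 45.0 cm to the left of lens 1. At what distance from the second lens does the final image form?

Lens 1: 1/d_i1 = 1/f₁ − 1/d_o1 = 1/(38.0) − 1/(45.0) = 0.004094, so d_i1 = 244.3 cm.
The intermediate image is 244.3 cm to the right of lens 1, which is 469 − (244.3) = 224.7 cm to the left of lens 2, so d_o2 = +224.7 cm.
Lens 2 is diverging, so f₂ = −31.0 cm.
Lens 2: 1/d_i2 = 1/f₂ − 1/d_o2 = 1/(-31.0) − 1/(224.7) = -0.03671, so d_i2 = -27.2 cm.
The final image is virtual, 27.2 cm to the left of lens 2 (overall magnification ≈ -0.66).

27.2 cm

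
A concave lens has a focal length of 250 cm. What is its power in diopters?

For a concave lens, f = −250 cm.
f = -250 cm = -2.50 m.
P = 1/f = 1/(-2.50 m) = -0.400 D.

P = -0.400 D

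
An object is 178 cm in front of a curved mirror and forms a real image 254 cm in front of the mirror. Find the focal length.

Real image ⇒ d_i = +254 cm.
1/f = 1/d_o + 1/d_i = 1/(178) + 1/(254) = 0.009555, so f = 105 cm.
Since f is positive, the curved mirror is concave.

f = 105 cm (concave)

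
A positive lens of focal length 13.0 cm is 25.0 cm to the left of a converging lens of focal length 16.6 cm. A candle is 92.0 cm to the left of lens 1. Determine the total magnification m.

m = -0.405

Lens 1: 1/d_i1 = 1/(13.0) − 1/(92.0) = 0.06605, so d_i1 = 15.14 cm; m₁ = −d_i1/d_o1 = -0.1646.
d_o2 = 25.0 − (15.14) = 9.860 cm.
Lens 2: 1/d_i2 = 1/(16.6) − 1/(9.860) = -0.04118, so d_i2 = -24.28 cm; m₂ = −d_i2/d_o2 = +2.463.
m = m₁·m₂ = (-0.1646)(+2.463) = -0.405.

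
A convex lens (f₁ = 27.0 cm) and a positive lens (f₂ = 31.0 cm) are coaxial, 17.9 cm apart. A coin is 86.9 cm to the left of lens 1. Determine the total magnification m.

Lens 1: 1/d_i1 = 1/(27.0) − 1/(86.9) = 0.02553, so d_i1 = 39.17 cm; m₁ = −d_i1/d_o1 = -0.4507.
d_o2 = 17.9 − (39.17) = -21.27 cm (virtual object).
Lens 2: 1/d_i2 = 1/(31.0) − 1/(-21.27) = 0.07927, so d_i2 = 12.61 cm; m₂ = −d_i2/d_o2 = +0.5931.
m = m₁·m₂ = (-0.4507)(+0.5931) = -0.267.

m = -0.267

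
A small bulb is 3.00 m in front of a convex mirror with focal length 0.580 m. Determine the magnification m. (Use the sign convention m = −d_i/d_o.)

For a convex mirror, f = -0.580 m.
1/d_i = 1/f − 1/d_o = 1/(-0.5800) − 1/(3.00) = -2.057, so d_i = -0.4860 m.
m = −d_i/d_o = −(-0.4860)/(3.00) = +0.162.
The image is virtual, upright and reduced, behind the mirror.

m = +0.162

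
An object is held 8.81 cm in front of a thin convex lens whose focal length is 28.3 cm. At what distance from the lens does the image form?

12.8 cm

Lens equation: 1/d_i = 1/f − 1/d_o = 1/(28.30) − 1/(8.81) = 0.03534 − 0.1135 = -0.07817, so d_i = -12.8 cm.
The image is virtual, upright and enlarged, on the same side as the object.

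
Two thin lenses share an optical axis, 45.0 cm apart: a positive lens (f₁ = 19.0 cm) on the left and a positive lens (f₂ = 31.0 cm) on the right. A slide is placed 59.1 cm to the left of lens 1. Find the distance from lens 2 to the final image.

37.6 cm

Lens 1: 1/d_i1 = 1/f₁ − 1/d_o1 = 1/(19.0) − 1/(59.1) = 0.03571, so d_i1 = 28.00 cm.
The intermediate image is 28.00 cm to the right of lens 1, which is 45.0 − (28.00) = 17.00 cm to the left of lens 2, so d_o2 = +17.00 cm.
Lens 2: 1/d_i2 = 1/f₂ − 1/d_o2 = 1/(31.0) − 1/(17.00) = -0.02657, so d_i2 = -37.6 cm.
The final image is virtual, 37.6 cm to the left of lens 2 (overall magnification ≈ -1.0).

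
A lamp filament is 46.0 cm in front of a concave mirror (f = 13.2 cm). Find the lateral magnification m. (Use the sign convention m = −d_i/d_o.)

m = -0.402

1/d_i = 1/f − 1/d_o = 1/(13.20) − 1/(46.0) = 0.05402, so d_i = 18.51 cm.
m = −d_i/d_o = −(18.51)/(46.0) = -0.402.
The image is real, inverted and reduced, in front of the mirror.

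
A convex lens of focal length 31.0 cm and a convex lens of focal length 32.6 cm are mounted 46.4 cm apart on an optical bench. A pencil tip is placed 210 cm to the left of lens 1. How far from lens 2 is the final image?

14.5 cm

Lens 1: 1/d_i1 = 1/f₁ − 1/d_o1 = 1/(31.0) − 1/(210) = 0.02750, so d_i1 = 36.37 cm.
The intermediate image is 36.37 cm to the right of lens 1, which is 46.4 − (36.37) = 10.03 cm to the left of lens 2, so d_o2 = +10.03 cm.
Lens 2: 1/d_i2 = 1/f₂ − 1/d_o2 = 1/(32.6) − 1/(10.03) = -0.06903, so d_i2 = -14.5 cm.
The final image is virtual, 14.5 cm to the left of lens 2 (overall magnification ≈ -0.25).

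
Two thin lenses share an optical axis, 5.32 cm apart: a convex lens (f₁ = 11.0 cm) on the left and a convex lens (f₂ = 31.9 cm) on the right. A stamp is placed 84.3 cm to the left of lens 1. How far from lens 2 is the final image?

Lens 1: 1/d_i1 = 1/f₁ − 1/d_o1 = 1/(11.0) − 1/(84.3) = 0.07905, so d_i1 = 12.65 cm.
The intermediate image is 12.65 cm to the right of lens 1, which lies 7.330 cm to the right of lens 2 — a virtual object — so d_o2 = −7.330 cm.
Lens 2: 1/d_i2 = 1/f₂ − 1/d_o2 = 1/(31.9) − 1/(-7.330) = 0.1678, so d_i2 = 5.96 cm.
The final image is real, 5.96 cm to the right of lens 2 (overall magnification ≈ -0.12).

5.96 cm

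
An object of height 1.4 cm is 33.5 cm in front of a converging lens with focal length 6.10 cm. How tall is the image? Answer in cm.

0.312 cm

1/d_i = 1/f − 1/d_o = 1/(6.100) − 1/(33.5) = 0.1341, so d_i = 7.458 cm.
m = −d_i/d_o = -0.2226.
|h_i| = |m|·h_o = 0.2226 × 1.4 = 0.312 cm. The image is real, inverted and reduced, on the far side of the lens.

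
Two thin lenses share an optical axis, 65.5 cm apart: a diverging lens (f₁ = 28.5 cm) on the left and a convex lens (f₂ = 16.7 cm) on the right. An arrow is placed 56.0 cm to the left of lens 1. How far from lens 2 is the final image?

Lens 1 is diverging, so f₁ = −28.5 cm.
Lens 1: 1/d_i1 = 1/f₁ − 1/d_o1 = 1/(-28.5) − 1/(56.0) = -0.05294, so d_i1 = -18.89 cm.
The intermediate image is 18.89 cm to the left of lens 1 (virtual), which is 65.5 − (-18.89) = 84.39 cm to the left of lens 2, so d_o2 = +84.39 cm.
Lens 2: 1/d_i2 = 1/f₂ − 1/d_o2 = 1/(16.7) − 1/(84.39) = 0.04803, so d_i2 = 20.8 cm.
The final image is real, 20.8 cm to the right of lens 2 (overall magnification ≈ -0.083).

20.8 cm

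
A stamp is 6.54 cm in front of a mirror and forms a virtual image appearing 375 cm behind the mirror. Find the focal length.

Virtual image ⇒ d_i = −375 cm.
1/f = 1/d_o + 1/d_i = 1/(6.54) + 1/(-375) = 0.1502, so f = 6.66 cm.
Since f is positive, the mirror is concave.

f = 6.66 cm (concave)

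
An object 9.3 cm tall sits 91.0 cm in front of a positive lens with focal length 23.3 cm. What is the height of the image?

1/d_i = 1/f − 1/d_o = 1/(23.30) − 1/(91.0) = 0.03193, so d_i = 31.32 cm.
m = −d_i/d_o = -0.3442.
|h_i| = |m|·h_o = 0.3442 × 9.3 = 3.20 cm. The image is real, inverted and reduced, on the far side of the lens.

3.20 cm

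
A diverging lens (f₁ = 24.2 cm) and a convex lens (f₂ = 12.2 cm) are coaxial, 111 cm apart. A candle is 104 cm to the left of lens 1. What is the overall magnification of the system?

f₁ = −24.2 cm (diverging).
Lens 1: 1/d_i1 = 1/(-24.2) − 1/(104) = -0.05094, so d_i1 = -19.63 cm; m₁ = −d_i1/d_o1 = +0.1888.
d_o2 = 111 − (-19.63) = 130.6 cm.
Lens 2: 1/d_i2 = 1/(12.2) − 1/(130.6) = 0.07431, so d_i2 = 13.46 cm; m₂ = −d_i2/d_o2 = -0.1030.
m = m₁·m₂ = (+0.1888)(-0.1030) = -0.0194.

m = -0.0194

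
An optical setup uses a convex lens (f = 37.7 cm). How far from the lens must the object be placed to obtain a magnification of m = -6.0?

44.0 cm

m = −d_i/d_o ⇒ d_i = −m·d_o.
1/f = 1/d_o + 1/d_i = 1/d_o − 1/(m·d_o) = (1 − 1/m)/d_o, so d_o = f(1 − 1/m) = (37.70)(1 − 1/(-6.0)) = 44.0 cm.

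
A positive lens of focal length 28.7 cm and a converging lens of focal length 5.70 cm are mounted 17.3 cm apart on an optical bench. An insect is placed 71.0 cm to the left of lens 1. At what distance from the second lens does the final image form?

4.81 cm

Lens 1: 1/d_i1 = 1/f₁ − 1/d_o1 = 1/(28.7) − 1/(71.0) = 0.02076, so d_i1 = 48.17 cm.
The intermediate image is 48.17 cm to the right of lens 1, which lies 30.87 cm to the right of lens 2 — a virtual object — so d_o2 = −30.87 cm.
Lens 2: 1/d_i2 = 1/f₂ − 1/d_o2 = 1/(5.70) − 1/(-30.87) = 0.2078, so d_i2 = 4.81 cm.
The final image is real, 4.81 cm to the right of lens 2 (overall magnification ≈ -0.11).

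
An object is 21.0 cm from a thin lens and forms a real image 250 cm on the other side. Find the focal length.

Real image ⇒ d_i = +250 cm.
1/f = 1/d_o + 1/d_i = 1/(21.0) + 1/(250) = 0.05162, so f = 19.4 cm.
Since f is positive, the thin lens is converging.

f = 19.4 cm (converging)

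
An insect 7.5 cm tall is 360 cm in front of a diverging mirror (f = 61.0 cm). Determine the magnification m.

For a diverging mirror, f = -61.0 cm.
1/d_i = 1/f − 1/d_o = 1/(-61.00) − 1/(360) = -0.01917, so d_i = -52.16 cm.
m = −d_i/d_o = −(-52.16)/(360) = +0.145.
The image is virtual, upright and reduced, behind the mirror.

m = +0.145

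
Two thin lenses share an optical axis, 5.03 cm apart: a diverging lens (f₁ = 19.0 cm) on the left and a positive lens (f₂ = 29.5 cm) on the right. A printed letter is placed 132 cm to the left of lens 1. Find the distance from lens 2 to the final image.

Lens 1 is diverging, so f₁ = −19.0 cm.
Lens 1: 1/d_i1 = 1/f₁ − 1/d_o1 = 1/(-19.0) − 1/(132) = -0.06021, so d_i1 = -16.61 cm.
The intermediate image is 16.61 cm to the left of lens 1 (virtual), which is 5.03 − (-16.61) = 21.64 cm to the left of lens 2, so d_o2 = +21.64 cm.
Lens 2: 1/d_i2 = 1/f₂ − 1/d_o2 = 1/(29.5) − 1/(21.64) = -0.01231, so d_i2 = -81.2 cm.
The final image is virtual, 81.2 cm to the left of lens 2 (overall magnification ≈ 0.47).

81.2 cm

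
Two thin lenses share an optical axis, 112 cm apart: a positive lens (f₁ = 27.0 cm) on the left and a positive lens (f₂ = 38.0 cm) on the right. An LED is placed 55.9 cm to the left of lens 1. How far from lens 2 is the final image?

104 cm

Lens 1: 1/d_i1 = 1/f₁ − 1/d_o1 = 1/(27.0) − 1/(55.9) = 0.01915, so d_i1 = 52.22 cm.
The intermediate image is 52.22 cm to the right of lens 1, which is 112 − (52.22) = 59.78 cm to the left of lens 2, so d_o2 = +59.78 cm.
Lens 2: 1/d_i2 = 1/f₂ − 1/d_o2 = 1/(38.0) − 1/(59.78) = 0.009588, so d_i2 = 104 cm.
The final image is real, 104 cm to the right of lens 2 (overall magnification ≈ 1.6).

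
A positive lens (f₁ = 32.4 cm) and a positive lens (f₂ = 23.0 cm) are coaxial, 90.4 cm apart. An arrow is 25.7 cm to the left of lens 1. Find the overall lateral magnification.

m = -0.580

Lens 1: 1/d_i1 = 1/(32.4) − 1/(25.7) = -0.008046, so d_i1 = -124.3 cm; m₁ = −d_i1/d_o1 = +4.837.
d_o2 = 90.4 − (-124.3) = 214.7 cm.
Lens 2: 1/d_i2 = 1/(23.0) − 1/(214.7) = 0.03882, so d_i2 = 25.76 cm; m₂ = −d_i2/d_o2 = -0.1200.
m = m₁·m₂ = (+4.837)(-0.1200) = -0.580.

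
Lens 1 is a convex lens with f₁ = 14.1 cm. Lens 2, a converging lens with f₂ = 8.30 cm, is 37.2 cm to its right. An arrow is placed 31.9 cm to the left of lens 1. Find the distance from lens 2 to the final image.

27.3 cm

Lens 1: 1/d_i1 = 1/f₁ − 1/d_o1 = 1/(14.1) − 1/(31.9) = 0.03957, so d_i1 = 25.27 cm.
The intermediate image is 25.27 cm to the right of lens 1, which is 37.2 − (25.27) = 11.93 cm to the left of lens 2, so d_o2 = +11.93 cm.
Lens 2: 1/d_i2 = 1/f₂ − 1/d_o2 = 1/(8.30) − 1/(11.93) = 0.03666, so d_i2 = 27.3 cm.
The final image is real, 27.3 cm to the right of lens 2 (overall magnification ≈ 1.8).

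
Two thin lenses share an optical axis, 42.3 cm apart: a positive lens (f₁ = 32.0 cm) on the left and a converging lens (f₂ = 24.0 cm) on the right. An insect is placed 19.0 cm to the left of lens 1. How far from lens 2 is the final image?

Lens 1: 1/d_i1 = 1/f₁ − 1/d_o1 = 1/(32.0) − 1/(19.0) = -0.02138, so d_i1 = -46.77 cm.
The intermediate image is 46.77 cm to the left of lens 1 (virtual), which is 42.3 − (-46.77) = 89.07 cm to the left of lens 2, so d_o2 = +89.07 cm.
Lens 2: 1/d_i2 = 1/f₂ − 1/d_o2 = 1/(24.0) − 1/(89.07) = 0.03044, so d_i2 = 32.9 cm.
The final image is real, 32.9 cm to the right of lens 2 (overall magnification ≈ -0.91).

32.9 cm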